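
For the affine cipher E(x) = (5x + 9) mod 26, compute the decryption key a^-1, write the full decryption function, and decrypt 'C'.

Step 1: Find a^-1, the modular inverse of 5 mod 26.
Step 2: We need 5 * a^-1 = 1 (mod 26).
Step 3: 5 * 21 = 105 = 4 * 26 + 1, so a^-1 = 21.
Step 4: D(y) = 21(y - 9) mod 26.
Step 5: Apply to 'C' (y = 2): D(2) = 21 * (2 - 9) mod 26 = 21 * -7 mod 26 = 9 -> 'J'.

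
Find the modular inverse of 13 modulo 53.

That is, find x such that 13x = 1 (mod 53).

Step 1: We need x such that 13 * x = 1 (mod 53).
Step 2: Using the extended Euclidean algorithm or trial:
  13 * 49 = 637 = 12 * 53 + 1.
Step 3: Since 637 mod 53 = 1, the inverse is x = 49.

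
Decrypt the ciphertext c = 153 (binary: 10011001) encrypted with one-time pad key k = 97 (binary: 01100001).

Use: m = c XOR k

Step 1: XOR ciphertext with key:
  Ciphertext: 10011001
  Key:        01100001
  XOR:        11111000
Step 2: Plaintext = 11111000 = 248 in decimal.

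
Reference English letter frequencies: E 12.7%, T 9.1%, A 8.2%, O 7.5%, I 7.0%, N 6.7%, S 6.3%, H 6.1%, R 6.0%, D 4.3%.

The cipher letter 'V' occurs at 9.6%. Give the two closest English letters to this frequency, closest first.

Step 1: Observed frequency of 'V' is 9.6%.
Step 2: Compute distances to each reference frequency and sort:
  T (9.1%): difference = 0.5% <-- BEST
  A (8.2%): difference = 1.4% <-- RUNNER-UP
  O (7.5%): difference = 2.1%
  I (7.0%): difference = 2.6%
  N (6.7%): difference = 2.9%
Step 3: Most likely is 'T' (9.1%, diff 0.5%); second most likely is 'A' (8.2%, diff 1.4%).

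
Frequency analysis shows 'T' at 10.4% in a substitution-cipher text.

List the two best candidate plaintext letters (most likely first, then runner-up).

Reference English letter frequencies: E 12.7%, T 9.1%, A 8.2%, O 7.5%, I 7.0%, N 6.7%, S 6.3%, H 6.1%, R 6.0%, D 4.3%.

Step 1: Observed frequency of 'T' is 10.4%.
Step 2: Compute distances to each reference frequency and sort:
  T (9.1%): difference = 1.3% <-- BEST
  A (8.2%): difference = 2.2% <-- RUNNER-UP
  E (12.7%): difference = 2.3%
  O (7.5%): difference = 2.9%
  I (7.0%): difference = 3.4%
Step 3: Most likely is 'T' (9.1%, diff 1.3%); second most likely is 'A' (8.2%, diff 2.2%).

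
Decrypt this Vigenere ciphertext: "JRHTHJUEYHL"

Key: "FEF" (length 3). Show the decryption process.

Step 1: Key 'FEF' has length 3. Extended key: FEFFEFFEFFE
Step 2: Decrypt each position:
  J(9) - F(5) = 4 = E
  R(17) - E(4) = 13 = N
  H(7) - F(5) = 2 = C
  T(19) - F(5) = 14 = O
  H(7) - E(4) = 3 = D
  J(9) - F(5) = 4 = E
  U(20) - F(5) = 15 = P
  E(4) - E(4) = 0 = A
  Y(24) - F(5) = 19 = T
  H(7) - F(5) = 2 = C
  L(11) - E(4) = 7 = H
Plaintext: ENCODEPATCH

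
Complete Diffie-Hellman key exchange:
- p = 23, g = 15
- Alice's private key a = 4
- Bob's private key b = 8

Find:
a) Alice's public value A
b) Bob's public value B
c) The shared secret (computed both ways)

Step 1: A = g^a mod p = 15^4 mod 23 = 2.
Step 2: B = g^b mod p = 15^8 mod 23 = 4.
Step 3: Alice computes s = B^a mod p = 4^4 mod 23 = 3.
Step 4: Bob computes s = A^b mod p = 2^8 mod 23 = 3.
Both sides agree: shared secret = 3.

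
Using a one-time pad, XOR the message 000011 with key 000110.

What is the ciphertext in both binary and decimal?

Step 1: Write out the XOR operation bit by bit:
  Message: 000011
  Key:     000110
  XOR:     000101
Step 2: Convert to decimal: 000101 = 5.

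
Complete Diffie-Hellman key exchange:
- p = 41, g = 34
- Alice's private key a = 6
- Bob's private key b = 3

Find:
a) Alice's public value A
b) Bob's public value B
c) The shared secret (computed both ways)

Step 1: A = g^a mod p = 34^6 mod 41 = 20.
Step 2: B = g^b mod p = 34^3 mod 41 = 26.
Step 3: Alice computes s = B^a mod p = 26^6 mod 41 = 5.
Step 4: Bob computes s = A^b mod p = 20^3 mod 41 = 5.
Both sides agree: shared secret = 5.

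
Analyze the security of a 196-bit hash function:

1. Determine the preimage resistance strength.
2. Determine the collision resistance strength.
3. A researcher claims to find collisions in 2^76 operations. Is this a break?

Step 1: Preimage resistance requires brute-force of 2^196 operations.
Step 2: Collision resistance (birthday bound) = 2^(196/2) = 2^98.
Step 3: The claimed attack costs 2^76 operations.
Step 4: Since 2^76 < 2^98, the claimed attack beats the generic birthday bound, so collision resistance is broken.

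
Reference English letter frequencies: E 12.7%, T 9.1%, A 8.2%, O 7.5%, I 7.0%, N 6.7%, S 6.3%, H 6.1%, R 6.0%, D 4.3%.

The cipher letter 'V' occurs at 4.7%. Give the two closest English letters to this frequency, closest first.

Step 1: Observed frequency of 'V' is 4.7%.
Step 2: Compute distances to each reference frequency and sort:
  D (4.3%): difference = 0.4% <-- BEST
  R (6.0%): difference = 1.3% <-- RUNNER-UP
  H (6.1%): difference = 1.4%
  S (6.3%): difference = 1.6%
  N (6.7%): difference = 2.0%
Step 3: Most likely is 'D' (4.3%, diff 0.4%); second most likely is 'R' (6.0%, diff 1.3%).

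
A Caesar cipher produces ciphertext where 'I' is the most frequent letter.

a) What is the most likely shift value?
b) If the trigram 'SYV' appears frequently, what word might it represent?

Step 1: In English, 'E' is the most frequent letter (12.7%).
Step 2: The most frequent ciphertext letter is 'I' (position 8).
Step 3: Shift = (8 - 4) mod 26 = 4.
Step 4: Decrypt 'SYV' by shifting back 4:
  S -> O
  Y -> U
  V -> R
Step 5: 'SYV' decrypts to 'OUR'.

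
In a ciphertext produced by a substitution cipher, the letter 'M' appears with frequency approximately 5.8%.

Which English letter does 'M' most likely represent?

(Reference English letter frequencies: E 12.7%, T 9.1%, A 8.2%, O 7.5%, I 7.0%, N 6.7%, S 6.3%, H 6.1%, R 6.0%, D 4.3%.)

Step 1: The observed frequency is 5.8%.
Step 2: Compare with English frequencies:
  E: 12.7% (difference: 6.9%)
  T: 9.1% (difference: 3.3%)
  A: 8.2% (difference: 2.4%)
  O: 7.5% (difference: 1.7%)
  I: 7.0% (difference: 1.2%)
  N: 6.7% (difference: 0.9%)
  S: 6.3% (difference: 0.5%)
  H: 6.1% (difference: 0.3%)
  R: 6.0% (difference: 0.2%) <-- closest
  D: 4.3% (difference: 1.5%)
Step 3: 'M' most likely represents 'R' (frequency 6.0%).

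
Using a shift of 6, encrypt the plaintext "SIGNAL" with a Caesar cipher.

Step 1: For each letter, shift forward by 6 positions (mod 26).
  S (position 18) -> position (18+6) mod 26 = 24 -> Y
  I (position 8) -> position (8+6) mod 26 = 14 -> O
  G (position 6) -> position (6+6) mod 26 = 12 -> M
  N (position 13) -> position (13+6) mod 26 = 19 -> T
  A (position 0) -> position (0+6) mod 26 = 6 -> G
  L (position 11) -> position (11+6) mod 26 = 17 -> R
Result: YOMTGR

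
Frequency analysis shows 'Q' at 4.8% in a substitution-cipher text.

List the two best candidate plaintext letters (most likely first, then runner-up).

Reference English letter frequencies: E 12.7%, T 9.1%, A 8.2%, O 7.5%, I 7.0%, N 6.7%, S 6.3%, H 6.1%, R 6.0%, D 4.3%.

Step 1: Observed frequency of 'Q' is 4.8%.
Step 2: Compute distances to each reference frequency and sort:
  D (4.3%): difference = 0.5% <-- BEST
  R (6.0%): difference = 1.2% <-- RUNNER-UP
  H (6.1%): difference = 1.3%
  S (6.3%): difference = 1.5%
  N (6.7%): difference = 1.9%
Step 3: Most likely is 'D' (4.3%, diff 0.5%); second most likely is 'R' (6.0%, diff 1.2%).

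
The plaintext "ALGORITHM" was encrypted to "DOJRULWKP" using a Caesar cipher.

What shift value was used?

Step 1: Compare first letters: A (position 0) -> D (position 3).
Step 2: Shift = (3 - 0) mod 26 = 3.
The shift value is 3.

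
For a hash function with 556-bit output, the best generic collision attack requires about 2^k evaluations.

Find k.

Step 1: The hash has a 556-bit output.
Step 2: Collision resistance means it should be infeasible to find any x != y with h(x) = h(y).
By the birthday bound, a generic collision search succeeds after about sqrt(2^556) = 2^(556/2) = 2^278 evaluations.
Step 3: Security level = 278 bits.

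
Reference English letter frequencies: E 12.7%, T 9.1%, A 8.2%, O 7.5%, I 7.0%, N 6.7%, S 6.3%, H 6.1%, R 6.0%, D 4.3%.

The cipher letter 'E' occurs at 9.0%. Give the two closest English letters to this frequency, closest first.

Step 1: Observed frequency of 'E' is 9.0%.
Step 2: Compute distances to each reference frequency and sort:
  T (9.1%): difference = 0.1% <-- BEST
  A (8.2%): difference = 0.8% <-- RUNNER-UP
  O (7.5%): difference = 1.5%
  I (7.0%): difference = 2.0%
  N (6.7%): difference = 2.3%
Step 3: Most likely is 'T' (9.1%, diff 0.1%); second most likely is 'A' (8.2%, diff 0.8%).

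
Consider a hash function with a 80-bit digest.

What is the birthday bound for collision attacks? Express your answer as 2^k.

Step 1: The birthday paradox gives collision probability ~50% after sqrt(2^n) = 2^(n/2) hashes.
Step 2: For 80-bit output: 2^(80/2) = 2^40.
Step 3: Approximately 2^40 hash computations needed.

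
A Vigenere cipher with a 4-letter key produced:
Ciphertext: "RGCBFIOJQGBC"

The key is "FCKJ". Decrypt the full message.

Step 1: Key 'FCKJ' has length 4. Extended key: FCKJFCKJFCKJ
Step 2: Decrypt each position:
  R(17) - F(5) = 12 = M
  G(6) - C(2) = 4 = E
  C(2) - K(10) = 18 = S
  B(1) - J(9) = 18 = S
  F(5) - F(5) = 0 = A
  I(8) - C(2) = 6 = G
  O(14) - K(10) = 4 = E
  J(9) - J(9) = 0 = A
  Q(16) - F(5) = 11 = L
  G(6) - C(2) = 4 = E
  B(1) - K(10) = 17 = R
  C(2) - J(9) = 19 = T
Plaintext: MESSAGEALERT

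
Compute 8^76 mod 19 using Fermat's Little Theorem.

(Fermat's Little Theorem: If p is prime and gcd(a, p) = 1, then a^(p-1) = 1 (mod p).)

Step 1: Since 19 is prime, by Fermat's Little Theorem: 8^18 = 1 (mod 19).
Step 2: Reduce exponent: 76 mod 18 = 4.
Step 3: So 8^76 = 8^4 (mod 19).
Step 4: 8^4 mod 19 = 11.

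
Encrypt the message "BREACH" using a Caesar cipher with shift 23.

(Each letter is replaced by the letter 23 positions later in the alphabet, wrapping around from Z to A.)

Step 1: For each letter, shift forward by 23 positions (mod 26).
  B (position 1) -> position (1+23) mod 26 = 24 -> Y
  R (position 17) -> position (17+23) mod 26 = 14 -> O
  E (position 4) -> position (4+23) mod 26 = 1 -> B
  A (position 0) -> position (0+23) mod 26 = 23 -> X
  C (position 2) -> position (2+23) mod 26 = 25 -> Z
  H (position 7) -> position (7+23) mod 26 = 4 -> E
Result: YOBXZE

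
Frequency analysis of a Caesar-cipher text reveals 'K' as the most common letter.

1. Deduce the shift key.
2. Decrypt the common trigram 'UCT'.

Step 1: In English, 'E' is the most frequent letter (12.7%).
Step 2: The most frequent ciphertext letter is 'K' (position 10).
Step 3: Shift = (10 - 4) mod 26 = 6.
Step 4: Decrypt 'UCT' by shifting back 6:
  U -> O
  C -> W
  T -> N
Step 5: 'UCT' decrypts to 'OWN'.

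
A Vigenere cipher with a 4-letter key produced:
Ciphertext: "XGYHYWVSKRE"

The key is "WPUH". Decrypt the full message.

Step 1: Key 'WPUH' has length 4. Extended key: WPUHWPUHWPU
Step 2: Decrypt each position:
  X(23) - W(22) = 1 = B
  G(6) - P(15) = 17 = R
  Y(24) - U(20) = 4 = E
  H(7) - H(7) = 0 = A
  Y(24) - W(22) = 2 = C
  W(22) - P(15) = 7 = H
  V(21) - U(20) = 1 = B
  S(18) - H(7) = 11 = L
  K(10) - W(22) = 14 = O
  R(17) - P(15) = 2 = C
  E(4) - U(20) = 10 = K
Plaintext: BREACHBLOCK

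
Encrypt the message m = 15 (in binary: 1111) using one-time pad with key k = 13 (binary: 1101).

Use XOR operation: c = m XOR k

Step 1: Write out the XOR operation bit by bit:
  Message: 1111
  Key:     1101
  XOR:     0010
Step 2: Convert to decimal: 0010 = 2.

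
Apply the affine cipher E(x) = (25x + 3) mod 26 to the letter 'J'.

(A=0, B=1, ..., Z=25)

Step 1: Convert 'J' to number: x = 9.
Step 2: E(9) = (25 * 9 + 3) mod 26 = 228 mod 26 = 20.
Step 3: Convert 20 back to letter: U.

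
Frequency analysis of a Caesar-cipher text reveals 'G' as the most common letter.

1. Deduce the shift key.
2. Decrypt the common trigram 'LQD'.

Step 1: In English, 'E' is the most frequent letter (12.7%).
Step 2: The most frequent ciphertext letter is 'G' (position 6).
Step 3: Shift = (6 - 4) mod 26 = 2.
Step 4: Decrypt 'LQD' by shifting back 2:
  L -> J
  Q -> O
  D -> B
Step 5: 'LQD' decrypts to 'JOB'.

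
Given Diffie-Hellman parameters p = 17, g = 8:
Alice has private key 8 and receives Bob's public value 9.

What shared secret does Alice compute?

Step 1: s = B^a mod p = 9^8 mod 17.
  9^1 mod 17 = 9
  9^2 mod 17 = (9 * 9) mod 17 = 13
  9^3 mod 17 = (13 * 9) mod 17 = 15
  9^4 mod 17 = (15 * 9) mod 17 = 16
  9^5 mod 17 = (16 * 9) mod 17 = 8
  9^6 mod 17 = (8 * 9) mod 17 = 4
  9^7 mod 17 = (4 * 9) mod 17 = 2
  9^8 mod 17 = (2 * 9) mod 17 = 1
Result: shared secret = 1.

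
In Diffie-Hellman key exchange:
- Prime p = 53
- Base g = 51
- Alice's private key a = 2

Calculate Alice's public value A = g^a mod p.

Step 1: A = g^a mod p = 51^2 mod 53.
  51^1 mod 53 = 51
  51^2 mod 53 = (51 * 51) mod 53 = 4
Result: A = 4.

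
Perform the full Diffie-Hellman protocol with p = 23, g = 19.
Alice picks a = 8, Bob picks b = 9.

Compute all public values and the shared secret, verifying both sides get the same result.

Step 1: A = g^a mod p = 19^8 mod 23 = 9.
Step 2: B = g^b mod p = 19^9 mod 23 = 10.
Step 3: Alice computes s = B^a mod p = 10^8 mod 23 = 2.
Step 4: Bob computes s = A^b mod p = 9^9 mod 23 = 2.
Both sides agree: shared secret = 2.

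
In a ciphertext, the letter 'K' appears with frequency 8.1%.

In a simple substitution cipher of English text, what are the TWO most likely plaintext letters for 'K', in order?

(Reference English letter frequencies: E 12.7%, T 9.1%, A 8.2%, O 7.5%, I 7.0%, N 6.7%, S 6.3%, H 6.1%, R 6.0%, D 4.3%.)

Step 1: Observed frequency of 'K' is 8.1%.
Step 2: Compute distances to each reference frequency and sort:
  A (8.2%): difference = 0.1% <-- BEST
  O (7.5%): difference = 0.6% <-- RUNNER-UP
  T (9.1%): difference = 1.0%
  I (7.0%): difference = 1.1%
  N (6.7%): difference = 1.4%
Step 3: Most likely is 'A' (8.2%, diff 0.1%); second most likely is 'O' (7.5%, diff 0.6%).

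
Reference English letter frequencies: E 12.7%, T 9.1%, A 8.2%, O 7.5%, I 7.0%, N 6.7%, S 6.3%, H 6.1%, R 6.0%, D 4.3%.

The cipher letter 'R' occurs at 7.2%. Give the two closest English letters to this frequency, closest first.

Step 1: Observed frequency of 'R' is 7.2%.
Step 2: Compute distances to each reference frequency and sort:
  I (7.0%): difference = 0.2% <-- BEST
  O (7.5%): difference = 0.3% <-- RUNNER-UP
  N (6.7%): difference = 0.5%
  S (6.3%): difference = 0.9%
  A (8.2%): difference = 1.0%
Step 3: Most likely is 'I' (7.0%, diff 0.2%); second most likely is 'O' (7.5%, diff 0.3%).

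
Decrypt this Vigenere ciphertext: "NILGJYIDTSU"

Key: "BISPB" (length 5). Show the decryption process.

Step 1: Key 'BISPB' has length 5. Extended key: BISPBBISPBB
Step 2: Decrypt each position:
  N(13) - B(1) = 12 = M
  I(8) - I(8) = 0 = A
  L(11) - S(18) = 19 = T
  G(6) - P(15) = 17 = R
  J(9) - B(1) = 8 = I
  Y(24) - B(1) = 23 = X
  I(8) - I(8) = 0 = A
  D(3) - S(18) = 11 = L
  T(19) - P(15) = 4 = E
  S(18) - B(1) = 17 = R
  U(20) - B(1) = 19 = T
Plaintext: MATRIXALERT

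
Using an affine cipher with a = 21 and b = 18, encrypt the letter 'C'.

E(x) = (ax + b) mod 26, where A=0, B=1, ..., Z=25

Step 1: Convert 'C' to number: x = 2.
Step 2: E(2) = (21 * 2 + 18) mod 26 = 60 mod 26 = 8.
Step 3: Convert 8 back to letter: I.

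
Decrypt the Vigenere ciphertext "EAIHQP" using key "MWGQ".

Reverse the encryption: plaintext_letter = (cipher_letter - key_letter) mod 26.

Step 1: Extend key: MWGQMW
Step 2: Decrypt each letter (c - k) mod 26:
  E(4) - M(12) = (4-12) mod 26 = 18 = S
  A(0) - W(22) = (0-22) mod 26 = 4 = E
  I(8) - G(6) = (8-6) mod 26 = 2 = C
  H(7) - Q(16) = (7-16) mod 26 = 17 = R
  Q(16) - M(12) = (16-12) mod 26 = 4 = E
  P(15) - W(22) = (15-22) mod 26 = 19 = T
Plaintext: SECRET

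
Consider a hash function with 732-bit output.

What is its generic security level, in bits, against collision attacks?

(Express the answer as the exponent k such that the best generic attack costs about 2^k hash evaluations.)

Step 1: The hash has a 732-bit output.
Step 2: Collision resistance means it should be infeasible to find any x != y with h(x) = h(y).
By the birthday bound, a generic collision search succeeds after about sqrt(2^732) = 2^(732/2) = 2^366 evaluations.
Step 3: Security level = 366 bits.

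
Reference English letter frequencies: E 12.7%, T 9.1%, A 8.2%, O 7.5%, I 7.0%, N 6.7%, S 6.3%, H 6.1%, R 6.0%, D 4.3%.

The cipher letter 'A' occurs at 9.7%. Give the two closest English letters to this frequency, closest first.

Step 1: Observed frequency of 'A' is 9.7%.
Step 2: Compute distances to each reference frequency and sort:
  T (9.1%): difference = 0.6% <-- BEST
  A (8.2%): difference = 1.5% <-- RUNNER-UP
  O (7.5%): difference = 2.2%
  I (7.0%): difference = 2.7%
  N (6.7%): difference = 3.0%
Step 3: Most likely is 'T' (9.1%, diff 0.6%); second most likely is 'A' (8.2%, diff 1.5%).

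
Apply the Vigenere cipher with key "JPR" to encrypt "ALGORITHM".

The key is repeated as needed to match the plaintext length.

Step 1: Repeat key to match plaintext length:
  Plaintext: ALGORITHM
  Key:       JPRJPRJPR
Step 2: Encrypt each letter:
  A(0) + J(9) = (0+9) mod 26 = 9 = J
  L(11) + P(15) = (11+15) mod 26 = 0 = A
  G(6) + R(17) = (6+17) mod 26 = 23 = X
  O(14) + J(9) = (14+9) mod 26 = 23 = X
  R(17) + P(15) = (17+15) mod 26 = 6 = G
  I(8) + R(17) = (8+17) mod 26 = 25 = Z
  T(19) + J(9) = (19+9) mod 26 = 2 = C
  H(7) + P(15) = (7+15) mod 26 = 22 = W
  M(12) + R(17) = (12+17) mod 26 = 3 = D
Ciphertext: JAXXGZCWD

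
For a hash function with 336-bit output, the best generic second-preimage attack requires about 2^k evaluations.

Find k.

Step 1: The hash has a 336-bit output.
Step 2: Second-preimage resistance means: given a specific input x, it should be infeasible to find a different y with h(y) = h(x).
With a 336-bit output, a generic search for a second preimage costs about 2^336 evaluations (each trial matches the fixed target with probability 2^-336).
Step 3: Security level = 336 bits.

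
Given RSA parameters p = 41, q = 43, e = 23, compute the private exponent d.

Step 1: n = 41 * 43 = 1763.
Step 2: phi(n) = 40 * 42 = 1680.
Step 3: Find d such that 23 * d = 1 (mod 1680).
Step 4: d = 23^(-1) mod 1680 = 1607.
Verification: 23 * 1607 = 36961 = 22 * 1680 + 1.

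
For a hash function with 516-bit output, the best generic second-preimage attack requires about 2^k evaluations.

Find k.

Step 1: The hash has a 516-bit output.
Step 2: Second-preimage resistance means: given a specific input x, it should be infeasible to find a different y with h(y) = h(x).
With a 516-bit output, a generic search for a second preimage costs about 2^516 evaluations (each trial matches the fixed target with probability 2^-516).
Step 3: Security level = 516 bits.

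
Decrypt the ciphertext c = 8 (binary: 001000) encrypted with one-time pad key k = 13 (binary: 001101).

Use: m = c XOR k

Step 1: XOR ciphertext with key:
  Ciphertext: 001000
  Key:        001101
  XOR:        000101
Step 2: Plaintext = 000101 = 5 in decimal.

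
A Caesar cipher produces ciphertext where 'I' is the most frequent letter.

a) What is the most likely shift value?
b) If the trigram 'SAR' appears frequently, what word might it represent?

Step 1: In English, 'E' is the most frequent letter (12.7%).
Step 2: The most frequent ciphertext letter is 'I' (position 8).
Step 3: Shift = (8 - 4) mod 26 = 4.
Step 4: Decrypt 'SAR' by shifting back 4:
  S -> O
  A -> W
  R -> N
Step 5: 'SAR' decrypts to 'OWN'.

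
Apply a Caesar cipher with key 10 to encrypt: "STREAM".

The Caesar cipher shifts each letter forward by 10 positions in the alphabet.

Step 1: For each letter, shift forward by 10 positions (mod 26).
  S (position 18) -> position (18+10) mod 26 = 2 -> C
  T (position 19) -> position (19+10) mod 26 = 3 -> D
  R (position 17) -> position (17+10) mod 26 = 1 -> B
  E (position 4) -> position (4+10) mod 26 = 14 -> O
  A (position 0) -> position (0+10) mod 26 = 10 -> K
  M (position 12) -> position (12+10) mod 26 = 22 -> W
Result: CDBOKW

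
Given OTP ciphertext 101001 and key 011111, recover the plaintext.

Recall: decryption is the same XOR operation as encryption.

Step 1: XOR ciphertext with key:
  Ciphertext: 101001
  Key:        011111
  XOR:        110110
Step 2: Plaintext = 110110 = 54 in decimal.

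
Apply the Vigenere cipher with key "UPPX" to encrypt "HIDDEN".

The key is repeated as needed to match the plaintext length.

Step 1: Repeat key to match plaintext length:
  Plaintext: HIDDEN
  Key:       UPPXUP
Step 2: Encrypt each letter:
  H(7) + U(20) = (7+20) mod 26 = 1 = B
  I(8) + P(15) = (8+15) mod 26 = 23 = X
  D(3) + P(15) = (3+15) mod 26 = 18 = S
  D(3) + X(23) = (3+23) mod 26 = 0 = A
  E(4) + U(20) = (4+20) mod 26 = 24 = Y
  N(13) + P(15) = (13+15) mod 26 = 2 = C
Ciphertext: BXSAYC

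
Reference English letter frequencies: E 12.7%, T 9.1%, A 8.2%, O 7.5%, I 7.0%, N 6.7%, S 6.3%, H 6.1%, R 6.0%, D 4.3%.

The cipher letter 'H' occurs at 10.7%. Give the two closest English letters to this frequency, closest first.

Step 1: Observed frequency of 'H' is 10.7%.
Step 2: Compute distances to each reference frequency and sort:
  T (9.1%): difference = 1.6% <-- BEST
  E (12.7%): difference = 2.0% <-- RUNNER-UP
  A (8.2%): difference = 2.5%
  O (7.5%): difference = 3.2%
  I (7.0%): difference = 3.7%
Step 3: Most likely is 'T' (9.1%, diff 1.6%); second most likely is 'E' (12.7%, diff 2.0%).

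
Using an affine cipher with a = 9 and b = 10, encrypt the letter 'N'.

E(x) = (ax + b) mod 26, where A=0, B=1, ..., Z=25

Step 1: Convert 'N' to number: x = 13.
Step 2: E(13) = (9 * 13 + 10) mod 26 = 127 mod 26 = 23.
Step 3: Convert 23 back to letter: X.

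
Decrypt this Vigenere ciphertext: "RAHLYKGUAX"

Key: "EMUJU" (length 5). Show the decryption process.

Step 1: Key 'EMUJU' has length 5. Extended key: EMUJUEMUJU
Step 2: Decrypt each position:
  R(17) - E(4) = 13 = N
  A(0) - M(12) = 14 = O
  H(7) - U(20) = 13 = N
  L(11) - J(9) = 2 = C
  Y(24) - U(20) = 4 = E
  K(10) - E(4) = 6 = G
  G(6) - M(12) = 20 = U
  U(20) - U(20) = 0 = A
  A(0) - J(9) = 17 = R
  X(23) - U(20) = 3 = D
Plaintext: NONCEGUARD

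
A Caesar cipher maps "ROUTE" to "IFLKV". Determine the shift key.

Step 1: Compare first letters: R (position 17) -> I (position 8).
Step 2: Shift = (8 - 17) mod 26 = 17.
The shift value is 17.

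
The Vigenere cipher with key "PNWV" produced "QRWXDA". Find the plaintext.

Step 1: Extend key: PNWVPN
Step 2: Decrypt each letter (c - k) mod 26:
  Q(16) - P(15) = (16-15) mod 26 = 1 = B
  R(17) - N(13) = (17-13) mod 26 = 4 = E
  W(22) - W(22) = (22-22) mod 26 = 0 = A
  X(23) - V(21) = (23-21) mod 26 = 2 = C
  D(3) - P(15) = (3-15) mod 26 = 14 = O
  A(0) - N(13) = (0-13) mod 26 = 13 = N
Plaintext: BEACON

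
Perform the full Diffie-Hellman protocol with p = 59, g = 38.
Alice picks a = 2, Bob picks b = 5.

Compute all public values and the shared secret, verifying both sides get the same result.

Step 1: A = g^a mod p = 38^2 mod 59 = 28.
Step 2: B = g^b mod p = 38^5 mod 59 = 56.
Step 3: Alice computes s = B^a mod p = 56^2 mod 59 = 9.
Step 4: Bob computes s = A^b mod p = 28^5 mod 59 = 9.
Both sides agree: shared secret = 9.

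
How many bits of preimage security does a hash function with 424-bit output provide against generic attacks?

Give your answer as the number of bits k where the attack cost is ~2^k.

Step 1: The hash has a 424-bit output.
Step 2: Preimage resistance means: given a digest h(x), it should be infeasible to find any input that hashes to it.
With a 424-bit output there are 2^424 possible digests, so a generic brute-force preimage search costs about 2^424 evaluations.
Step 3: Security level = 424 bits.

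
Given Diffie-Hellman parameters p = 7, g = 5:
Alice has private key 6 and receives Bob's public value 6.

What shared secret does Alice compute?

Step 1: s = B^a mod p = 6^6 mod 7.
  6^1 mod 7 = 6
  6^2 mod 7 = (6 * 6) mod 7 = 1
  6^3 mod 7 = (1 * 6) mod 7 = 6
  6^4 mod 7 = (6 * 6) mod 7 = 1
  6^5 mod 7 = (1 * 6) mod 7 = 6
  6^6 mod 7 = (6 * 6) mod 7 = 1
Result: shared secret = 1.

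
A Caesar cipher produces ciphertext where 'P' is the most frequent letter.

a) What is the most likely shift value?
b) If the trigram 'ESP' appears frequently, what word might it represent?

Step 1: In English, 'E' is the most frequent letter (12.7%).
Step 2: The most frequent ciphertext letter is 'P' (position 15).
Step 3: Shift = (15 - 4) mod 26 = 11.
Step 4: Decrypt 'ESP' by shifting back 11:
  E -> T
  S -> H
  P -> E
Step 5: 'ESP' decrypts to 'THE'.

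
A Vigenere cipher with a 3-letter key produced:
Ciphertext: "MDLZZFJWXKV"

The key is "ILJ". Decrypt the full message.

Step 1: Key 'ILJ' has length 3. Extended key: ILJILJILJIL
Step 2: Decrypt each position:
  M(12) - I(8) = 4 = E
  D(3) - L(11) = 18 = S
  L(11) - J(9) = 2 = C
  Z(25) - I(8) = 17 = R
  Z(25) - L(11) = 14 = O
  F(5) - J(9) = 22 = W
  J(9) - I(8) = 1 = B
  W(22) - L(11) = 11 = L
  X(23) - J(9) = 14 = O
  K(10) - I(8) = 2 = C
  V(21) - L(11) = 10 = K
Plaintext: ESCROWBLOCK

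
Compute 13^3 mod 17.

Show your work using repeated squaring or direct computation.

Step 1: Compute 13^3 mod 17 step by step, reducing modulo 17 at each step.
  13^1 mod 17 = 13
  13^2 mod 17 = (13 * 13) mod 17 = 16
  13^3 mod 17 = (16 * 13) mod 17 = 4
Step 2: Result = 4.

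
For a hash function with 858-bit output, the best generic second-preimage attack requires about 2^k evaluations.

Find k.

Step 1: The hash has a 858-bit output.
Step 2: Second-preimage resistance means: given a specific input x, it should be infeasible to find a different y with h(y) = h(x).
With a 858-bit output, a generic search for a second preimage costs about 2^858 evaluations (each trial matches the fixed target with probability 2^-858).
Step 3: Security level = 858 bits.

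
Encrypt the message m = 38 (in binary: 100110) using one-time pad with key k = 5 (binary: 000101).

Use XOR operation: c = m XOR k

Step 1: Write out the XOR operation bit by bit:
  Message: 100110
  Key:     000101
  XOR:     100011
Step 2: Convert to decimal: 100011 = 35.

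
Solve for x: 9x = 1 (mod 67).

Step 1: We need x such that 9 * x = 1 (mod 67).
Step 2: Using the extended Euclidean algorithm or trial:
  9 * 15 = 135 = 2 * 67 + 1.
Step 3: Since 135 mod 67 = 1, the inverse is x = 15.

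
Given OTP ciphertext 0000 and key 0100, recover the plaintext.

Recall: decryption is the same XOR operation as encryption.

Step 1: XOR ciphertext with key:
  Ciphertext: 0000
  Key:        0100
  XOR:        0100
Step 2: Plaintext = 0100 = 4 in decimal.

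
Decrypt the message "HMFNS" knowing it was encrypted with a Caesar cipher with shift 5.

Step 1: Reverse the shift by subtracting 5 from each letter position.
  H (position 7) -> position (7-5) mod 26 = 2 -> C
  M (position 12) -> position (12-5) mod 26 = 7 -> H
  F (position 5) -> position (5-5) mod 26 = 0 -> A
  N (position 13) -> position (13-5) mod 26 = 8 -> I
  S (position 18) -> position (18-5) mod 26 = 13 -> N
Decrypted message: CHAIN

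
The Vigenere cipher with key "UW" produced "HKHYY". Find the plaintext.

Step 1: Extend key: UWUWU
Step 2: Decrypt each letter (c - k) mod 26:
  H(7) - U(20) = (7-20) mod 26 = 13 = N
  K(10) - W(22) = (10-22) mod 26 = 14 = O
  H(7) - U(20) = (7-20) mod 26 = 13 = N
  Y(24) - W(22) = (24-22) mod 26 = 2 = C
  Y(24) - U(20) = (24-20) mod 26 = 4 = E
Plaintext: NONCE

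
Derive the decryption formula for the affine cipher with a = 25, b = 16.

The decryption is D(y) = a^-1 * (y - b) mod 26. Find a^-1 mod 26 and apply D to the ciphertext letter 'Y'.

Step 1: Find a^-1, the modular inverse of 25 mod 26.
Step 2: We need 25 * a^-1 = 1 (mod 26).
Step 3: 25 * 25 = 625 = 24 * 26 + 1, so a^-1 = 25.
Step 4: D(y) = 25(y - 16) mod 26.
Step 5: Apply to 'Y' (y = 24): D(24) = 25 * (24 - 16) mod 26 = 25 * 8 mod 26 = 18 -> 'S'.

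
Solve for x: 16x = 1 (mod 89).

Step 1: We need x such that 16 * x = 1 (mod 89).
Step 2: Using the extended Euclidean algorithm or trial:
  16 * 39 = 624 = 7 * 89 + 1.
Step 3: Since 624 mod 89 = 1, the inverse is x = 39.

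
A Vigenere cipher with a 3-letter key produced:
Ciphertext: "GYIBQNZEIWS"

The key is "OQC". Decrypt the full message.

Step 1: Key 'OQC' has length 3. Extended key: OQCOQCOQCOQ
Step 2: Decrypt each position:
  G(6) - O(14) = 18 = S
  Y(24) - Q(16) = 8 = I
  I(8) - C(2) = 6 = G
  B(1) - O(14) = 13 = N
  Q(16) - Q(16) = 0 = A
  N(13) - C(2) = 11 = L
  Z(25) - O(14) = 11 = L
  E(4) - Q(16) = 14 = O
  I(8) - C(2) = 6 = G
  W(22) - O(14) = 8 = I
  S(18) - Q(16) = 2 = C
Plaintext: SIGNALLOGIC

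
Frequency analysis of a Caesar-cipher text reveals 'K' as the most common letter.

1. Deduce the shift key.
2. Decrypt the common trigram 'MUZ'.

Step 1: In English, 'E' is the most frequent letter (12.7%).
Step 2: The most frequent ciphertext letter is 'K' (position 10).
Step 3: Shift = (10 - 4) mod 26 = 6.
Step 4: Decrypt 'MUZ' by shifting back 6:
  M -> G
  U -> O
  Z -> T
Step 5: 'MUZ' decrypts to 'GOT'.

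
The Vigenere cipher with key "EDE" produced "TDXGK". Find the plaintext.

Step 1: Extend key: EDEED
Step 2: Decrypt each letter (c - k) mod 26:
  T(19) - E(4) = (19-4) mod 26 = 15 = P
  D(3) - D(3) = (3-3) mod 26 = 0 = A
  X(23) - E(4) = (23-4) mod 26 = 19 = T
  G(6) - E(4) = (6-4) mod 26 = 2 = C
  K(10) - D(3) = (10-3) mod 26 = 7 = H
Plaintext: PATCH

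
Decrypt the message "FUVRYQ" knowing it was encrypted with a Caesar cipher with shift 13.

Step 1: Reverse the shift by subtracting 13 from each letter position.
  F (position 5) -> position (5-13) mod 26 = 18 -> S
  U (position 20) -> position (20-13) mod 26 = 7 -> H
  V (position 21) -> position (21-13) mod 26 = 8 -> I
  R (position 17) -> position (17-13) mod 26 = 4 -> E
  Y (position 24) -> position (24-13) mod 26 = 11 -> L
  Q (position 16) -> position (16-13) mod 26 = 3 -> D
Decrypted message: SHIELD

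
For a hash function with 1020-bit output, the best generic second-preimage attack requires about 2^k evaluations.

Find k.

Step 1: The hash has a 1020-bit output.
Step 2: Second-preimage resistance means: given a specific input x, it should be infeasible to find a different y with h(y) = h(x).
With a 1020-bit output, a generic search for a second preimage costs about 2^1020 evaluations (each trial matches the fixed target with probability 2^-1020).
Step 3: Security level = 1020 bits.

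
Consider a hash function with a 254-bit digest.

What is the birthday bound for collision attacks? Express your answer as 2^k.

Step 1: The birthday paradox gives collision probability ~50% after sqrt(2^n) = 2^(n/2) hashes.
Step 2: For 254-bit output: 2^(254/2) = 2^127.
Step 3: Approximately 2^127 hash computations needed.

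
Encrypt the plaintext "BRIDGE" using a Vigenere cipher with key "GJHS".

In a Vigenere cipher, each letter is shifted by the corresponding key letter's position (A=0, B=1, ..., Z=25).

Step 1: Repeat key to match plaintext length:
  Plaintext: BRIDGE
  Key:       GJHSGJ
Step 2: Encrypt each letter:
  B(1) + G(6) = (1+6) mod 26 = 7 = H
  R(17) + J(9) = (17+9) mod 26 = 0 = A
  I(8) + H(7) = (8+7) mod 26 = 15 = P
  D(3) + S(18) = (3+18) mod 26 = 21 = V
  G(6) + G(6) = (6+6) mod 26 = 12 = M
  E(4) + J(9) = (4+9) mod 26 = 13 = N
Ciphertext: HAPVMN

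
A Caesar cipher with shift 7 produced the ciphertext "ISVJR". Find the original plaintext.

Step 1: Reverse the shift by subtracting 7 from each letter position.
  I (position 8) -> position (8-7) mod 26 = 1 -> B
  S (position 18) -> position (18-7) mod 26 = 11 -> L
  V (position 21) -> position (21-7) mod 26 = 14 -> O
  J (position 9) -> position (9-7) mod 26 = 2 -> C
  R (position 17) -> position (17-7) mod 26 = 10 -> K
Decrypted message: BLOCK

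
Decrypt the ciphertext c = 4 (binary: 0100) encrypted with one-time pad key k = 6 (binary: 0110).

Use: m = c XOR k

Step 1: XOR ciphertext with key:
  Ciphertext: 0100
  Key:        0110
  XOR:        0010
Step 2: Plaintext = 0010 = 2 in decimal.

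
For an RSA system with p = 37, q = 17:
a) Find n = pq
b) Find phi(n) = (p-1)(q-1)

Step 1: n = p * q = 37 * 17 = 629.
Step 2: phi(n) = (p-1)(q-1) = 36 * 16 = 576.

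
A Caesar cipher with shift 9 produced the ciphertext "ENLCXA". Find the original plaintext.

Step 1: Reverse the shift by subtracting 9 from each letter position.
  E (position 4) -> position (4-9) mod 26 = 21 -> V
  N (position 13) -> position (13-9) mod 26 = 4 -> E
  L (position 11) -> position (11-9) mod 26 = 2 -> C
  C (position 2) -> position (2-9) mod 26 = 19 -> T
  X (position 23) -> position (23-9) mod 26 = 14 -> O
  A (position 0) -> position (0-9) mod 26 = 17 -> R
Decrypted message: VECTOR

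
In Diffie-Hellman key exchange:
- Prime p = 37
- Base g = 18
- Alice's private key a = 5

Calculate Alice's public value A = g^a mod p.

Step 1: A = g^a mod p = 18^5 mod 37.
  18^1 mod 37 = 18
  18^2 mod 37 = (18 * 18) mod 37 = 28
  18^3 mod 37 = (28 * 18) mod 37 = 23
  18^4 mod 37 = (23 * 18) mod 37 = 7
  18^5 mod 37 = (7 * 18) mod 37 = 15
Result: A = 15.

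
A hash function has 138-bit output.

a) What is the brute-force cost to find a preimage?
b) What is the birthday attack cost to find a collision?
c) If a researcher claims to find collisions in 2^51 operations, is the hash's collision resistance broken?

Step 1: Preimage resistance requires brute-force of 2^138 operations.
Step 2: Collision resistance (birthday bound) = 2^(138/2) = 2^69.
Step 3: The claimed attack costs 2^51 operations.
Step 4: Since 2^51 < 2^69, the claimed attack beats the generic birthday bound, so collision resistance is broken.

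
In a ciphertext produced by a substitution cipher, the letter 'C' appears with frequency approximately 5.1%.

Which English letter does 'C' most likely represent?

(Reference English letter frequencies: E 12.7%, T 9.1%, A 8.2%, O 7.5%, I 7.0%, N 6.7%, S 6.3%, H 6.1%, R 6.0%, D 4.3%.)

Step 1: The observed frequency is 5.1%.
Step 2: Compare with English frequencies:
  E: 12.7% (difference: 7.6%)
  T: 9.1% (difference: 4.0%)
  A: 8.2% (difference: 3.1%)
  O: 7.5% (difference: 2.4%)
  I: 7.0% (difference: 1.9%)
  N: 6.7% (difference: 1.6%)
  S: 6.3% (difference: 1.2%)
  H: 6.1% (difference: 1.0%)
  R: 6.0% (difference: 0.9%)
  D: 4.3% (difference: 0.8%) <-- closest
Step 3: 'C' most likely represents 'D' (frequency 4.3%).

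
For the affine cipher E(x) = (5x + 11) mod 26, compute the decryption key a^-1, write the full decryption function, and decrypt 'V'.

Step 1: Find a^-1, the modular inverse of 5 mod 26.
Step 2: We need 5 * a^-1 = 1 (mod 26).
Step 3: 5 * 21 = 105 = 4 * 26 + 1, so a^-1 = 21.
Step 4: D(y) = 21(y - 11) mod 26.
Step 5: Apply to 'V' (y = 21): D(21) = 21 * (21 - 11) mod 26 = 21 * 10 mod 26 = 2 -> 'C'.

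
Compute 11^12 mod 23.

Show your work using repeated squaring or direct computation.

Step 1: Compute 11^12 mod 23 step by step, reducing modulo 23 at each step.
  11^1 mod 23 = 11
  11^2 mod 23 = (11 * 11) mod 23 = 6
  11^3 mod 23 = (6 * 11) mod 23 = 20
  11^4 mod 23 = (20 * 11) mod 23 = 13
  11^5 mod 23 = (13 * 11) mod 23 = 5
  11^6 mod 23 = (5 * 11) mod 23 = 9
  11^7 mod 23 = (9 * 11) mod 23 = 7
  11^8 mod 23 = (7 * 11) mod 23 = 8
  11^9 mod 23 = (8 * 11) mod 23 = 19
  11^10 mod 23 = (19 * 11) mod 23 = 2
  11^11 mod 23 = (2 * 11) mod 23 = 22
  11^12 mod 23 = (22 * 11) mod 23 = 12
Step 2: Result = 12.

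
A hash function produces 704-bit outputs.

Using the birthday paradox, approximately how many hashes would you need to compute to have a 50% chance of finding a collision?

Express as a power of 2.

Step 1: The birthday paradox gives collision probability ~50% after sqrt(2^n) = 2^(n/2) hashes.
Step 2: For 704-bit output: 2^(704/2) = 2^352.
Step 3: Approximately 2^352 hash computations needed.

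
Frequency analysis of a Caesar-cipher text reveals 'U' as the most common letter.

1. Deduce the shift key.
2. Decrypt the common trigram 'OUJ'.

Step 1: In English, 'E' is the most frequent letter (12.7%).
Step 2: The most frequent ciphertext letter is 'U' (position 20).
Step 3: Shift = (20 - 4) mod 26 = 16.
Step 4: Decrypt 'OUJ' by shifting back 16:
  O -> Y
  U -> E
  J -> T
Step 5: 'OUJ' decrypts to 'YET'.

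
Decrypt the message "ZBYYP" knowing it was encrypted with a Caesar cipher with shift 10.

Step 1: Reverse the shift by subtracting 10 from each letter position.
  Z (position 25) -> position (25-10) mod 26 = 15 -> P
  B (position 1) -> position (1-10) mod 26 = 17 -> R
  Y (position 24) -> position (24-10) mod 26 = 14 -> O
  Y (position 24) -> position (24-10) mod 26 = 14 -> O
  P (position 15) -> position (15-10) mod 26 = 5 -> F
Decrypted message: PROOF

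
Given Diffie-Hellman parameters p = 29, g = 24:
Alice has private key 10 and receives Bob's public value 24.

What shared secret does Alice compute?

Step 1: s = B^a mod p = 24^10 mod 29.
  24^1 mod 29 = 24
  24^2 mod 29 = (24 * 24) mod 29 = 25
  24^3 mod 29 = (25 * 24) mod 29 = 20
  24^4 mod 29 = (20 * 24) mod 29 = 16
  24^5 mod 29 = (16 * 24) mod 29 = 7
  24^6 mod 29 = (7 * 24) mod 29 = 23
  24^7 mod 29 = (23 * 24) mod 29 = 1
  24^8 mod 29 = (1 * 24) mod 29 = 24
  24^9 mod 29 = (24 * 24) mod 29 = 25
  24^10 mod 29 = (25 * 24) mod 29 = 20
Result: shared secret = 20.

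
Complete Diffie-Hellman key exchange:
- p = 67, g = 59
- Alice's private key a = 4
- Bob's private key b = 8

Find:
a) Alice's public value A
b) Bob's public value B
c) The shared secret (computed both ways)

Step 1: A = g^a mod p = 59^4 mod 67 = 9.
Step 2: B = g^b mod p = 59^8 mod 67 = 14.
Step 3: Alice computes s = B^a mod p = 14^4 mod 67 = 25.
Step 4: Bob computes s = A^b mod p = 9^8 mod 67 = 25.
Both sides agree: shared secret = 25.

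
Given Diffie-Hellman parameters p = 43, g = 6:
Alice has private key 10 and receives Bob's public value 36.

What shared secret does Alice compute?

Step 1: s = B^a mod p = 36^10 mod 43.
  36^1 mod 43 = 36
  36^2 mod 43 = (36 * 36) mod 43 = 6
  36^3 mod 43 = (6 * 36) mod 43 = 1
  36^4 mod 43 = (1 * 36) mod 43 = 36
  36^5 mod 43 = (36 * 36) mod 43 = 6
  36^6 mod 43 = (6 * 36) mod 43 = 1
  36^7 mod 43 = (1 * 36) mod 43 = 36
  36^8 mod 43 = (36 * 36) mod 43 = 6
  36^9 mod 43 = (6 * 36) mod 43 = 1
  36^10 mod 43 = (1 * 36) mod 43 = 36
Result: shared secret = 36.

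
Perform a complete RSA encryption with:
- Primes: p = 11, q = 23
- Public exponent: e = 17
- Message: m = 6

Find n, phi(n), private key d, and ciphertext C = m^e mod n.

Step 1: n = 11 * 23 = 253.
Step 2: phi(n) = (11-1)(23-1) = 10 * 22 = 220.
Step 3: Find d = 17^(-1) mod 220 = 13.
  Verify: 17 * 13 = 221 = 1 (mod 220).
Step 4: C = 6^17 mod 253 = 173.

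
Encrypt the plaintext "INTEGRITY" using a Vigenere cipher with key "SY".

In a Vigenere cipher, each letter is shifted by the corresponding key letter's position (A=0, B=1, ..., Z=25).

Step 1: Repeat key to match plaintext length:
  Plaintext: INTEGRITY
  Key:       SYSYSYSYS
Step 2: Encrypt each letter:
  I(8) + S(18) = (8+18) mod 26 = 0 = A
  N(13) + Y(24) = (13+24) mod 26 = 11 = L
  T(19) + S(18) = (19+18) mod 26 = 11 = L
  E(4) + Y(24) = (4+24) mod 26 = 2 = C
  G(6) + S(18) = (6+18) mod 26 = 24 = Y
  R(17) + Y(24) = (17+24) mod 26 = 15 = P
  I(8) + S(18) = (8+18) mod 26 = 0 = A
  T(19) + Y(24) = (19+24) mod 26 = 17 = R
  Y(24) + S(18) = (24+18) mod 26 = 16 = Q
Ciphertext: ALLCYPARQ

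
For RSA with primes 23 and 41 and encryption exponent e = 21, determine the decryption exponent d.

Step 1: n = 23 * 41 = 943.
Step 2: phi(n) = 22 * 40 = 880.
Step 3: Find d such that 21 * d = 1 (mod 880).
Step 4: d = 21^(-1) mod 880 = 461.
Verification: 21 * 461 = 9681 = 11 * 880 + 1.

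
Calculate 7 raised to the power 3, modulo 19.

Step 1: Compute 7^3 mod 19 step by step, reducing modulo 19 at each step.
  7^1 mod 19 = 7
  7^2 mod 19 = (7 * 7) mod 19 = 11
  7^3 mod 19 = (11 * 7) mod 19 = 1
Step 2: Result = 1.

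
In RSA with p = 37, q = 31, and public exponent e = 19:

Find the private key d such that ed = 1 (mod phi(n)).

Step 1: n = 37 * 31 = 1147.
Step 2: phi(n) = 36 * 30 = 1080.
Step 3: Find d such that 19 * d = 1 (mod 1080).
Step 4: d = 19^(-1) mod 1080 = 739.
Verification: 19 * 739 = 14041 = 13 * 1080 + 1.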